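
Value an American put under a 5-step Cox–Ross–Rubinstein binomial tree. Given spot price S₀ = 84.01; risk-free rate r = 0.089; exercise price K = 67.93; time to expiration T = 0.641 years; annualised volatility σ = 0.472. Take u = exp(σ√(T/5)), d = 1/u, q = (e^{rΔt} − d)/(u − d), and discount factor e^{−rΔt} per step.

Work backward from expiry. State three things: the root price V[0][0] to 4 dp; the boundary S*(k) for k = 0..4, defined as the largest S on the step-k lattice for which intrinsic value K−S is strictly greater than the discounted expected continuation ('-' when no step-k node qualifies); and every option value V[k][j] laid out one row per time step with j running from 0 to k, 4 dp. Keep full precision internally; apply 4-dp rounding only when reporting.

params: Δt=0.12820 u=1.18412 d=0.84451 q=0.49164 e^(-rΔt)=0.98866
t_5 payoffs: 31.8428 17.3308 0.0000 0.0000 0.0000 0.0000
t_4: node(4,0) S=42.7315 payoff=25.1985 vs cont=24.4278 → 25.1985 [stop]  node(4,1) S=59.9156 payoff=8.0144 vs cont=8.7103 → 8.7103 [wait]  node(4,2) S=84.0100 payoff=0.0000 vs cont=0.0000 → 0.0000 [wait]  node(4,3) S=117.7938 payoff=0.0000 vs cont=0.0000 → 0.0000 [wait]  node(4,4) S=165.1633 payoff=0.0000 vs cont=0.0000 → 0.0000 [wait]  ⇒ S*(4)=42.7315
t_3: node(3,0) S=50.5992 payoff=17.3308 vs cont=16.8983 → 17.3308 [stop]  node(3,1) S=70.9472 payoff=0.0000 vs cont=4.3777 → 4.3777 [wait]  node(3,2) S=99.4779 payoff=0.0000 vs cont=0.0000 → 0.0000 [wait]  node(3,3) S=139.4819 payoff=0.0000 vs cont=0.0000 → 0.0000 [wait]  ⇒ S*(3)=50.5992
t_2: node(2,0) S=59.9156 payoff=8.0144 vs cont=10.8382 → 10.8382 [wait]  node(2,1) S=84.0100 payoff=0.0000 vs cont=2.2002 → 2.2002 [wait]  node(2,2) S=117.7938 payoff=0.0000 vs cont=0.0000 → 0.0000 [wait]  ⇒ S*(2)=-
t_1: node(1,0) S=70.9472 payoff=0.0000 vs cont=6.5166 → 6.5166 [wait]  node(1,1) S=99.4779 payoff=0.0000 vs cont=1.1058 → 1.1058 [wait]  ⇒ S*(1)=-
t_0: node(0,0) S=84.0100 payoff=0.0000 vs cont=3.8127 → 3.8127 [wait]  ⇒ S*(0)=-

price = 3.8127
boundary = - - - 50.5992 42.7315
tree:
3.8127
6.5166 1.1058
10.8382 2.2002 0.0000
17.3308 4.3777 0.0000 0.0000
25.1985 8.7103 0.0000 0.0000 0.0000
31.8428 17.3308 0.0000 0.0000 0.0000 0.0000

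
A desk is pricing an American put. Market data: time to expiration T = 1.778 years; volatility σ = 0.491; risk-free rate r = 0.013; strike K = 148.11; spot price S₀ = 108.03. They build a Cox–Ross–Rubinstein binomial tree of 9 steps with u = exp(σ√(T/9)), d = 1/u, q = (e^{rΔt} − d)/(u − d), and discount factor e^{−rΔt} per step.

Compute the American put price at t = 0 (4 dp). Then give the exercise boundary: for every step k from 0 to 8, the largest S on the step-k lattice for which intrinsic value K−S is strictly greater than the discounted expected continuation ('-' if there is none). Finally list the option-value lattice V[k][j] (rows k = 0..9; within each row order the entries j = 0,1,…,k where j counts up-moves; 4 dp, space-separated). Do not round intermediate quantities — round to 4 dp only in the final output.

price = 54.7942
boundary = - - - 56.1317 45.1263 56.1317 69.8212 86.8492 108.0300
tree:
54.7942
66.9537 40.3345
79.6016 51.9699 26.4292
91.9783 65.0195 36.4128 14.4514
102.9837 78.7182 48.7481 21.6349 5.8069
111.8313 91.9783 63.0579 31.6418 9.6014 1.2303
118.9443 102.9837 78.2888 44.9140 15.6987 2.2489 0.0000
124.6626 111.8313 91.9783 61.2608 25.3111 4.1106 0.0000 0.0000
129.2598 118.9443 102.9837 78.2888 40.0800 7.5135 0.0000 0.0000 0.0000
132.9557 124.6626 111.8313 91.9783 61.2608 13.7336 0.0000 0.0000 0.0000 0.0000

Δt=0.19756, u=1.24388, d=0.80394, q=0.45150, disc=e^(-rΔt)=0.99744
k=9 terminal: V=max(K-S,0) → 132.9557 124.6626 111.8313 91.9783 61.2608 13.7336 0.0000 0.0000 0.0000 0.0000
k=8: j=0 S=18.8502 intr=129.2598 cont=128.8799 V=129.2598[EX]; j=1 S=29.1657 intr=118.9443 cont=118.5644 V=118.9443[EX]; j=2 S=45.1263 intr=102.9837 cont=102.6038 V=102.9837[EX]; j=3 S=69.8212 intr=78.2888 cont=77.9089 V=78.2888[EX]; j=4 S=108.0300 intr=40.0800 cont=39.7001 V=40.0800[EX]; j=5 S=167.1482 intr=0.0000 cont=7.5135 V=7.5135[hold]; j=6 S=258.6181 intr=0.0000 cont=0.0000 V=0.0000[hold]; j=7 S=400.1439 intr=0.0000 cont=0.0000 V=0.0000[hold]; j=8 S=619.1180 intr=0.0000 cont=0.0000 V=0.0000[hold]  S*(8)=108.0300
k=7: j=0 S=23.4474 intr=124.6626 cont=124.2827 V=124.6626[EX]; j=1 S=36.2787 intr=111.8313 cont=111.4514 V=111.8313[EX]; j=2 S=56.1317 intr=91.9783 cont=91.5984 V=91.9783[EX]; j=3 S=86.8492 intr=61.2608 cont=60.8809 V=61.2608[EX]; j=4 S=134.3764 intr=13.7336 cont=25.3111 V=25.3111[hold]; j=5 S=207.9123 intr=0.0000 cont=4.1106 V=4.1106[hold]; j=6 S=321.6900 intr=0.0000 cont=0.0000 V=0.0000[hold]; j=7 S=497.7311 intr=0.0000 cont=0.0000 V=0.0000[hold]  S*(7)=86.8492
k=6: j=0 S=29.1657 intr=118.9443 cont=118.5644 V=118.9443[EX]; j=1 S=45.1263 intr=102.9837 cont=102.6038 V=102.9837[EX]; j=2 S=69.8212 intr=78.2888 cont=77.9089 V=78.2888[EX]; j=3 S=108.0300 intr=40.0800 cont=44.9140 V=44.9140[hold]; j=4 S=167.1482 intr=0.0000 cont=15.6987 V=15.6987[hold]; j=5 S=258.6181 intr=0.0000 cont=2.2489 V=2.2489[hold]; j=6 S=400.1439 intr=0.0000 cont=0.0000 V=0.0000[hold]  S*(6)=69.8212
k=5: j=0 S=36.2787 intr=111.8313 cont=111.4514 V=111.8313[EX]; j=1 S=56.1317 intr=91.9783 cont=91.5984 V=91.9783[EX]; j=2 S=86.8492 intr=61.2608 cont=63.0579 V=63.0579[hold]; j=3 S=134.3764 intr=13.7336 cont=31.6418 V=31.6418[hold]; j=4 S=207.9123 intr=0.0000 cont=9.6014 V=9.6014[hold]; j=5 S=321.6900 intr=0.0000 cont=1.2303 V=1.2303[hold]  S*(5)=56.1317
k=4: j=0 S=45.1263 intr=102.9837 cont=102.6038 V=102.9837[EX]; j=1 S=69.8212 intr=78.2888 cont=78.7182 V=78.7182[hold]; j=2 S=108.0300 intr=40.0800 cont=48.7481 V=48.7481[hold]; j=3 S=167.1482 intr=0.0000 cont=21.6349 V=21.6349[hold]; j=4 S=258.6181 intr=0.0000 cont=5.8069 V=5.8069[hold]  S*(4)=45.1263
k=3: j=0 S=56.1317 intr=91.9783 cont=91.7917 V=91.9783[EX]; j=1 S=86.8492 intr=61.2608 cont=65.0195 V=65.0195[hold]; j=2 S=134.3764 intr=13.7336 cont=36.4128 V=36.4128[hold]; j=3 S=207.9123 intr=0.0000 cont=14.4514 V=14.4514[hold]  S*(3)=56.1317
k=2: j=0 S=69.8212 intr=78.2888 cont=79.6016 V=79.6016[hold]; j=1 S=108.0300 intr=40.0800 cont=51.9699 V=51.9699[hold]; j=2 S=167.1482 intr=0.0000 cont=26.4292 V=26.4292[hold]  S*(2)=-
k=1: j=0 S=86.8492 intr=61.2608 cont=66.9537 V=66.9537[hold]; j=1 S=134.3764 intr=13.7336 cont=40.3345 V=40.3345[hold]  S*(1)=-
k=0: j=0 S=108.0300 intr=40.0800 cont=54.7942 V=54.7942[hold]  S*(0)=-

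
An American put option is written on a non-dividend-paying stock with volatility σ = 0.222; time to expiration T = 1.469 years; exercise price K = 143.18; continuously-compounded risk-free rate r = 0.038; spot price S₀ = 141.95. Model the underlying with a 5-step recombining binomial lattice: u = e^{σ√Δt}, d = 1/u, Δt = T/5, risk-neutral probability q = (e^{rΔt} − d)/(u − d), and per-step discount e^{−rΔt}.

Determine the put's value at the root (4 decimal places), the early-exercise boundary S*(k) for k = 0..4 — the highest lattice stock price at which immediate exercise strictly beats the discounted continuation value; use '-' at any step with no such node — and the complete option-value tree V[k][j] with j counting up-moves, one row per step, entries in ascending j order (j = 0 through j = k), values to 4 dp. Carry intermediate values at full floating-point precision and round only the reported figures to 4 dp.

price = 13.2203
boundary = - - 111.5878 98.9368 111.5878
tree:
13.2203
20.8608 6.3550
31.5922 11.2682 1.8936
44.2432 19.3361 3.9604 0.0000
55.4600 31.5922 8.2830 0.0000 0.0000
65.4052 44.2432 17.3234 0.0000 0.0000 0.0000

params: Δt=0.29380 u=1.12787 d=0.88663 q=0.51649 e^(-rΔt)=0.98890
t_5 payoffs: 65.4052 44.2432 17.3234 0.0000 0.0000 0.0000
t_4: node(4,0) S=87.7200 payoff=55.4600 vs cont=53.8704 → 55.4600 [stop]  node(4,1) S=111.5878 payoff=31.5922 vs cont=30.0025 → 31.5922 [stop]  node(4,2) S=141.9500 payoff=1.2300 vs cont=8.2830 → 8.2830 [wait]  node(4,3) S=180.5735 payoff=0.0000 vs cont=0.0000 → 0.0000 [wait]  node(4,4) S=229.7060 payoff=0.0000 vs cont=0.0000 → 0.0000 [wait]  ⇒ S*(4)=111.5878
t_3: node(3,0) S=98.9368 payoff=44.2432 vs cont=42.6536 → 44.2432 [stop]  node(3,1) S=125.8566 payoff=17.3234 vs cont=19.3361 → 19.3361 [wait]  node(3,2) S=160.1012 payoff=0.0000 vs cont=3.9604 → 3.9604 [wait]  node(3,3) S=203.6635 payoff=0.0000 vs cont=0.0000 → 0.0000 [wait]  ⇒ S*(3)=98.9368
t_2: node(2,0) S=111.5878 payoff=31.5922 vs cont=31.0305 → 31.5922 [stop]  node(2,1) S=141.9500 payoff=1.2300 vs cont=11.2682 → 11.2682 [wait]  node(2,2) S=180.5735 payoff=0.0000 vs cont=1.8936 → 1.8936 [wait]  ⇒ S*(2)=111.5878
t_1: node(1,0) S=125.8566 payoff=17.3234 vs cont=20.8608 → 20.8608 [wait]  node(1,1) S=160.1012 payoff=0.0000 vs cont=6.3550 → 6.3550 [wait]  ⇒ S*(1)=-
t_0: node(0,0) S=141.9500 payoff=1.2300 vs cont=13.2203 → 13.2203 [wait]  ⇒ S*(0)=-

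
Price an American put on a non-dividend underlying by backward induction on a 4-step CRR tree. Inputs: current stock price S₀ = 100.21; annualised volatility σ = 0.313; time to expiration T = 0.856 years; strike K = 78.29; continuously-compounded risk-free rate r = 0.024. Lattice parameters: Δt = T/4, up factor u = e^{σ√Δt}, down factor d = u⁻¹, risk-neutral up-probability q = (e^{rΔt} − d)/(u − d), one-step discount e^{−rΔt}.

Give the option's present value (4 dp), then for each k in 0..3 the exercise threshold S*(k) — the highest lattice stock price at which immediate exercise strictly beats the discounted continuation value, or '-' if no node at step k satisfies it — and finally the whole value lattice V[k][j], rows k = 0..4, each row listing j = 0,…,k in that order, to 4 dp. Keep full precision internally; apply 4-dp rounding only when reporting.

price = 2.4827
boundary = - - - 64.9024
tree:
2.4827
4.3962 0.4494
7.7142 0.8713 0.0000
13.3876 1.6894 0.0000 0.0000
22.1364 3.2756 0.0000 0.0000 0.0000

params: Δt=0.21400 u=1.15580 d=0.86520 q=0.48158 e^(-rΔt)=0.99488
t_4 payoffs: 22.1364 3.2756 0.0000 0.0000 0.0000
t_3: node(3,0) S=64.9024 payoff=13.3876 vs cont=12.9865 → 13.3876 [stop]  node(3,1) S=86.7017 payoff=0.0000 vs cont=1.6894 → 1.6894 [wait]  node(3,2) S=115.8229 payoff=0.0000 vs cont=0.0000 → 0.0000 [wait]  node(3,3) S=154.7252 payoff=0.0000 vs cont=0.0000 → 0.0000 [wait]  ⇒ S*(3)=64.9024
t_2: node(2,0) S=75.0144 payoff=3.2756 vs cont=7.7142 → 7.7142 [wait]  node(2,1) S=100.2100 payoff=0.0000 vs cont=0.8713 → 0.8713 [wait]  node(2,2) S=133.8683 payoff=0.0000 vs cont=0.0000 → 0.0000 [wait]  ⇒ S*(2)=-
t_1: node(1,0) S=86.7017 payoff=0.0000 vs cont=4.3962 → 4.3962 [wait]  node(1,1) S=115.8229 payoff=0.0000 vs cont=0.4494 → 0.4494 [wait]  ⇒ S*(1)=-
t_0: node(0,0) S=100.2100 payoff=0.0000 vs cont=2.4827 → 2.4827 [wait]  ⇒ S*(0)=-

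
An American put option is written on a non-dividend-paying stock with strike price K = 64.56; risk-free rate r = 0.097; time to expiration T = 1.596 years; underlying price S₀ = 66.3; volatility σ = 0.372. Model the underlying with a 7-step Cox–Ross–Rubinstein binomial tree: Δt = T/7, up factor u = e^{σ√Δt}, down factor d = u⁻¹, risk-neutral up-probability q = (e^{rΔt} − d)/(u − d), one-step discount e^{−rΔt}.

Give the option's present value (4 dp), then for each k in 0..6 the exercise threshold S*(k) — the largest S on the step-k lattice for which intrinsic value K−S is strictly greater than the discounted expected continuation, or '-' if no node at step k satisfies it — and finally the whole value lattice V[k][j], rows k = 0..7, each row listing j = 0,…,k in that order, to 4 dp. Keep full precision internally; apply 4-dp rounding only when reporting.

price = 7.8904
boundary = - - 46.4759 38.9122 46.4759 38.9122 46.4759
tree:
7.8904
12.1441 4.2779
18.0841 7.1481 1.7953
25.6478 11.5879 3.3307 0.4459
31.9806 18.0841 6.0510 0.9464 0.0000
37.2828 25.6478 10.6818 2.0088 0.0000 0.0000
41.7220 31.9806 18.0841 4.2638 0.0000 0.0000 0.0000
45.4388 37.2828 25.6478 9.0500 0.0000 0.0000 0.0000 0.0000

params: Δt=0.22800 u=1.19438 d=0.83725 q=0.51833 e^(-rΔt)=0.97813
t_7 payoffs: 45.4388 37.2828 25.6478 9.0500 0.0000 0.0000 0.0000 0.0000
t_6: node(6,0) S=22.8380 payoff=41.7220 vs cont=40.3099 → 41.7220 [stop]  node(6,1) S=32.5794 payoff=31.9806 vs cont=30.5685 → 31.9806 [stop]  node(6,2) S=46.4759 payoff=18.0841 vs cont=16.6719 → 18.0841 [stop]  node(6,3) S=66.3000 payoff=0.0000 vs cont=4.2638 → 4.2638 [wait]  node(6,4) S=94.5799 payoff=0.0000 vs cont=0.0000 → 0.0000 [wait]  node(6,5) S=134.9224 payoff=0.0000 vs cont=0.0000 → 0.0000 [wait]  node(6,6) S=192.4729 payoff=0.0000 vs cont=0.0000 → 0.0000 [wait]  ⇒ S*(6)=46.4759
t_5: node(5,0) S=27.2772 payoff=37.2828 vs cont=35.8706 → 37.2828 [stop]  node(5,1) S=38.9122 payoff=25.6478 vs cont=24.2357 → 25.6478 [stop]  node(5,2) S=55.5100 payoff=9.0500 vs cont=10.6818 → 10.6818 [wait]  node(5,3) S=79.1874 payoff=0.0000 vs cont=2.0088 → 2.0088 [wait]  node(5,4) S=112.9644 payoff=0.0000 vs cont=0.0000 → 0.0000 [wait]  node(5,5) S=161.1487 payoff=0.0000 vs cont=0.0000 → 0.0000 [wait]  ⇒ S*(5)=38.9122
t_4: node(4,0) S=32.5794 payoff=31.9806 vs cont=30.5685 → 31.9806 [stop]  node(4,1) S=46.4759 payoff=18.0841 vs cont=17.4992 → 18.0841 [stop]  node(4,2) S=66.3000 payoff=0.0000 vs cont=6.0510 → 6.0510 [wait]  node(4,3) S=94.5799 payoff=0.0000 vs cont=0.9464 → 0.9464 [wait]  node(4,4) S=134.9224 payoff=0.0000 vs cont=0.0000 → 0.0000 [wait]  ⇒ S*(4)=46.4759
t_3: node(3,0) S=38.9122 payoff=25.6478 vs cont=24.2357 → 25.6478 [stop]  node(3,1) S=55.5100 payoff=9.0500 vs cont=11.5879 → 11.5879 [wait]  node(3,2) S=79.1874 payoff=0.0000 vs cont=3.3307 → 3.3307 [wait]  node(3,3) S=112.9644 payoff=0.0000 vs cont=0.4459 → 0.4459 [wait]  ⇒ S*(3)=38.9122
t_2: node(2,0) S=46.4759 payoff=18.0841 vs cont=17.9586 → 18.0841 [stop]  node(2,1) S=66.3000 payoff=0.0000 vs cont=7.1481 → 7.1481 [wait]  node(2,2) S=94.5799 payoff=0.0000 vs cont=1.7953 → 1.7953 [wait]  ⇒ S*(2)=46.4759
t_1: node(1,0) S=55.5100 payoff=9.0500 vs cont=12.1441 → 12.1441 [wait]  node(1,1) S=79.1874 payoff=0.0000 vs cont=4.2779 → 4.2779 [wait]  ⇒ S*(1)=-
t_0: node(0,0) S=66.3000 payoff=0.0000 vs cont=7.8904 → 7.8904 [wait]  ⇒ S*(0)=-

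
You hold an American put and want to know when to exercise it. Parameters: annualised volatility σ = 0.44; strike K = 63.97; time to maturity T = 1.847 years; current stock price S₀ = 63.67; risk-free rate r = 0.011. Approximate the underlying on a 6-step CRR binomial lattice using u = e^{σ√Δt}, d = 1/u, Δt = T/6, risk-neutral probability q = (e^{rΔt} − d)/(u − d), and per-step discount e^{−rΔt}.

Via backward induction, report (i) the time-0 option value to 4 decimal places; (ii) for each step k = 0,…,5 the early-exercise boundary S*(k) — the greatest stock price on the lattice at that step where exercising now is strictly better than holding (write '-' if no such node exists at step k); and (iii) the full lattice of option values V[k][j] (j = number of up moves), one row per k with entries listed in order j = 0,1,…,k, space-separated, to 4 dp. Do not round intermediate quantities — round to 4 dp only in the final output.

params: Δt=0.30783 u=1.27650 d=0.78339 q=0.44615 e^(-rΔt)=0.99662
t_6 payoffs: 49.2535 39.9901 24.8957 0.3000 0.0000 0.0000 0.0000
t_5: node(5,0) S=18.7857 payoff=45.1843 vs cont=44.9681 → 45.1843 [stop]  node(5,1) S=30.6105 payoff=33.3595 vs cont=33.1433 → 33.3595 [stop]  node(5,2) S=49.8785 payoff=14.0915 vs cont=13.8753 → 14.0915 [stop]  node(5,3) S=81.2749 payoff=0.0000 vs cont=0.1656 → 0.1656 [wait]  node(5,4) S=132.4341 payoff=0.0000 vs cont=0.0000 → 0.0000 [wait]  node(5,5) S=215.7960 payoff=0.0000 vs cont=0.0000 → 0.0000 [wait]  ⇒ S*(5)=49.8785
t_4: node(4,0) S=23.9799 payoff=39.9901 vs cont=39.7738 → 39.9901 [stop]  node(4,1) S=39.0743 payoff=24.8957 vs cont=24.6794 → 24.8957 [stop]  node(4,2) S=63.6700 payoff=0.3000 vs cont=7.8519 → 7.8519 [wait]  node(4,3) S=103.7477 payoff=0.0000 vs cont=0.0914 → 0.0914 [wait]  node(4,4) S=169.0525 payoff=0.0000 vs cont=0.0000 → 0.0000 [wait]  ⇒ S*(4)=39.0743
t_3: node(3,0) S=30.6105 payoff=33.3595 vs cont=33.1433 → 33.3595 [stop]  node(3,1) S=49.8785 payoff=14.0915 vs cont=17.2331 → 17.2331 [wait]  node(3,2) S=81.2749 payoff=0.0000 vs cont=4.3747 → 4.3747 [wait]  node(3,3) S=132.4341 payoff=0.0000 vs cont=0.0505 → 0.0505 [wait]  ⇒ S*(3)=30.6105
t_2: node(2,0) S=39.0743 payoff=24.8957 vs cont=26.0763 → 26.0763 [wait]  node(2,1) S=63.6700 payoff=0.3000 vs cont=11.4575 → 11.4575 [wait]  node(2,2) S=103.7477 payoff=0.0000 vs cont=2.4372 → 2.4372 [wait]  ⇒ S*(2)=-
t_1: node(1,0) S=49.8785 payoff=14.0915 vs cont=19.4881 → 19.4881 [wait]  node(1,1) S=81.2749 payoff=0.0000 vs cont=7.4080 → 7.4080 [wait]  ⇒ S*(1)=-
t_0: node(0,0) S=63.6700 payoff=0.3000 vs cont=14.0509 → 14.0509 [wait]  ⇒ S*(0)=-

price = 14.0509
boundary = - - - 30.6105 39.0743 49.8785
tree:
14.0509
19.4881 7.4080
26.0763 11.4575 2.4372
33.3595 17.2331 4.3747 0.0505
39.9901 24.8957 7.8519 0.0914 0.0000
45.1843 33.3595 14.0915 0.1656 0.0000 0.0000
49.2535 39.9901 24.8957 0.3000 0.0000 0.0000 0.0000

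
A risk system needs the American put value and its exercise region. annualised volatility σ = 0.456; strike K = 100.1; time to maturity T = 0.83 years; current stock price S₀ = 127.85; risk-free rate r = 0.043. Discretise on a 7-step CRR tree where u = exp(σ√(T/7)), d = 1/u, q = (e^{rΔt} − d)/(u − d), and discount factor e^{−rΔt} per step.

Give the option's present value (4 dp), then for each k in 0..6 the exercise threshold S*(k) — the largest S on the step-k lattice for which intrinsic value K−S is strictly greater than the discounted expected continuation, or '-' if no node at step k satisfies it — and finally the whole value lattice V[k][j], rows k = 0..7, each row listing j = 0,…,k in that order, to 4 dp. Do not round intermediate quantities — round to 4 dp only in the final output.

Δt=0.11857, u=1.17002, d=0.85469, q=0.47704, disc=e^(-rΔt)=0.99491
k=7 terminal: V=max(K-S,0) → 57.5058 41.7909 20.2781 0.0000 0.0000 0.0000 0.0000 0.0000
k=6: j=0 S=49.8360 intr=50.2640 cont=49.7549 V=50.2640[EX]; j=1 S=68.2227 intr=31.8773 cont=31.3682 V=31.8773[EX]; j=2 S=93.3931 intr=6.7069 cont=10.5508 V=10.5508[hold]; j=3 S=127.8500 intr=0.0000 cont=0.0000 V=0.0000[hold]; j=4 S=175.0195 intr=0.0000 cont=0.0000 V=0.0000[hold]; j=5 S=239.5920 intr=0.0000 cont=0.0000 V=0.0000[hold]; j=6 S=327.9881 intr=0.0000 cont=0.0000 V=0.0000[hold]  S*(6)=68.2227
k=5: j=0 S=58.3091 intr=41.7909 cont=41.2818 V=41.7909[EX]; j=1 S=79.8219 intr=20.2781 cont=21.5934 V=21.5934[hold]; j=2 S=109.2717 intr=0.0000 cont=5.4896 V=5.4896[hold]; j=3 S=149.5869 intr=0.0000 cont=0.0000 V=0.0000[hold]; j=4 S=204.7762 intr=0.0000 cont=0.0000 V=0.0000[hold]; j=5 S=280.3272 intr=0.0000 cont=0.0000 V=0.0000[hold]  S*(5)=58.3091
k=4: j=0 S=68.2227 intr=31.8773 cont=31.9924 V=31.9924[hold]; j=1 S=93.3931 intr=6.7069 cont=13.8406 V=13.8406[hold]; j=2 S=127.8500 intr=0.0000 cont=2.8563 V=2.8563[hold]; j=3 S=175.0195 intr=0.0000 cont=0.0000 V=0.0000[hold]; j=4 S=239.5920 intr=0.0000 cont=0.0000 V=0.0000[hold]  S*(4)=-
k=3: j=0 S=79.8219 intr=20.2781 cont=23.2147 V=23.2147[hold]; j=1 S=109.2717 intr=0.0000 cont=8.5569 V=8.5569[hold]; j=2 S=149.5869 intr=0.0000 cont=1.4861 V=1.4861[hold]; j=3 S=204.7762 intr=0.0000 cont=0.0000 V=0.0000[hold]  S*(3)=-
k=2: j=0 S=93.3931 intr=6.7069 cont=16.1399 V=16.1399[hold]; j=1 S=127.8500 intr=0.0000 cont=5.1576 V=5.1576[hold]; j=2 S=175.0195 intr=0.0000 cont=0.7732 V=0.7732[hold]  S*(2)=-
k=1: j=0 S=109.2717 intr=0.0000 cont=10.8455 V=10.8455[hold]; j=1 S=149.5869 intr=0.0000 cont=3.0505 V=3.0505[hold]  S*(1)=-
k=0: j=0 S=127.8500 intr=0.0000 cont=7.0908 V=7.0908[hold]  S*(0)=-

price = 7.0908
boundary = - - - - - 58.3091 68.2227
tree:
7.0908
10.8455 3.0505
16.1399 5.1576 0.7732
23.2147 8.5569 1.4861 0.0000
31.9924 13.8406 2.8563 0.0000 0.0000
41.7909 21.5934 5.4896 0.0000 0.0000 0.0000
50.2640 31.8773 10.5508 0.0000 0.0000 0.0000 0.0000
57.5058 41.7909 20.2781 0.0000 0.0000 0.0000 0.0000 0.0000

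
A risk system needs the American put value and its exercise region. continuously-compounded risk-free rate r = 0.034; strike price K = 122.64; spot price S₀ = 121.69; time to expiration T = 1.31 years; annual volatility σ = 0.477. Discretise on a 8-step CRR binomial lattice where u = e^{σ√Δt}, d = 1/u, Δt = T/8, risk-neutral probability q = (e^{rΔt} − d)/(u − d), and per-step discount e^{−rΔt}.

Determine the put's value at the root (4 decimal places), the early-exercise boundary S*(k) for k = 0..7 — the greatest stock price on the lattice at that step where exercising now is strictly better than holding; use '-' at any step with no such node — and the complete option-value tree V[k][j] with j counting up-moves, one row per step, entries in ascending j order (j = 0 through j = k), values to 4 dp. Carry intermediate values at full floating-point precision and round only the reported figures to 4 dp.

price = 23.7542
boundary = - - - 68.1975 56.2263 68.1975 82.7175 100.3289
tree:
23.7542
32.3889 14.1546
42.7734 20.8895 6.6147
54.4425 29.9280 10.7934 1.9106
66.4137 41.3179 17.2483 3.5337 0.0754
76.2835 54.4425 26.7890 6.5336 0.1421 0.0000
84.4208 66.4137 39.9225 12.0759 0.2676 0.0000 0.0000
91.1297 76.2835 54.4425 22.3111 0.5042 0.0000 0.0000 0.0000
96.6609 84.4208 66.4137 39.9225 0.9500 0.0000 0.0000 0.0000 0.0000

Δt=0.16375, u=1.21291, d=0.82446, q=0.46627, disc=e^(-rΔt)=0.99445
k=8 terminal: V=max(K-S,0) → 96.6609 84.4208 66.4137 39.9225 0.9500 0.0000 0.0000 0.0000 0.0000
k=7: j=0 S=31.5103 intr=91.1297 cont=90.4488 V=91.1297[EX]; j=1 S=46.3565 intr=76.2835 cont=75.6026 V=76.2835[EX]; j=2 S=68.1975 intr=54.4425 cont=53.7616 V=54.4425[EX]; j=3 S=100.3289 intr=22.3111 cont=21.6302 V=22.3111[EX]; j=4 S=147.5991 intr=0.0000 cont=0.5042 V=0.5042[hold]; j=5 S=217.1408 intr=0.0000 cont=0.0000 V=0.0000[hold]; j=6 S=319.4471 intr=0.0000 cont=0.0000 V=0.0000[hold]; j=7 S=469.9554 intr=0.0000 cont=0.0000 V=0.0000[hold]  S*(7)=100.3289
k=6: j=0 S=38.2192 intr=84.4208 cont=83.7399 V=84.4208[EX]; j=1 S=56.2263 intr=66.4137 cont=65.7328 V=66.4137[EX]; j=2 S=82.7175 intr=39.9225 cont=39.2416 V=39.9225[EX]; j=3 S=121.6900 intr=0.9500 cont=12.0759 V=12.0759[hold]; j=4 S=179.0245 intr=0.0000 cont=0.2676 V=0.2676[hold]; j=5 S=263.3723 intr=0.0000 cont=0.0000 V=0.0000[hold]; j=6 S=387.4608 intr=0.0000 cont=0.0000 V=0.0000[hold]  S*(6)=82.7175
k=5: j=0 S=46.3565 intr=76.2835 cont=75.6026 V=76.2835[EX]; j=1 S=68.1975 intr=54.4425 cont=53.7616 V=54.4425[EX]; j=2 S=100.3289 intr=22.3111 cont=26.7890 V=26.7890[hold]; j=3 S=147.5991 intr=0.0000 cont=6.5336 V=6.5336[hold]; j=4 S=217.1408 intr=0.0000 cont=0.1421 V=0.1421[hold]; j=5 S=319.4471 intr=0.0000 cont=0.0000 V=0.0000[hold]  S*(5)=68.1975
k=4: j=0 S=56.2263 intr=66.4137 cont=65.7328 V=66.4137[EX]; j=1 S=82.7175 intr=39.9225 cont=41.3179 V=41.3179[hold]; j=2 S=121.6900 intr=0.9500 cont=17.2483 V=17.2483[hold]; j=3 S=179.0245 intr=0.0000 cont=3.5337 V=3.5337[hold]; j=4 S=263.3723 intr=0.0000 cont=0.0754 V=0.0754[hold]  S*(4)=56.2263
k=3: j=0 S=68.1975 intr=54.4425 cont=54.4086 V=54.4425[EX]; j=1 S=100.3289 intr=22.3111 cont=29.9280 V=29.9280[hold]; j=2 S=147.5991 intr=0.0000 cont=10.7934 V=10.7934[hold]; j=3 S=217.1408 intr=0.0000 cont=1.9106 V=1.9106[hold]  S*(3)=68.1975
k=2: j=0 S=82.7175 intr=39.9225 cont=42.7734 V=42.7734[hold]; j=1 S=121.6900 intr=0.9500 cont=20.8895 V=20.8895[hold]; j=2 S=179.0245 intr=0.0000 cont=6.6147 V=6.6147[hold]  S*(2)=-
k=1: j=0 S=100.3289 intr=22.3111 cont=32.3889 V=32.3889[hold]; j=1 S=147.5991 intr=0.0000 cont=14.1546 V=14.1546[hold]  S*(1)=-
k=0: j=0 S=121.6900 intr=0.9500 cont=23.7542 V=23.7542[hold]  S*(0)=-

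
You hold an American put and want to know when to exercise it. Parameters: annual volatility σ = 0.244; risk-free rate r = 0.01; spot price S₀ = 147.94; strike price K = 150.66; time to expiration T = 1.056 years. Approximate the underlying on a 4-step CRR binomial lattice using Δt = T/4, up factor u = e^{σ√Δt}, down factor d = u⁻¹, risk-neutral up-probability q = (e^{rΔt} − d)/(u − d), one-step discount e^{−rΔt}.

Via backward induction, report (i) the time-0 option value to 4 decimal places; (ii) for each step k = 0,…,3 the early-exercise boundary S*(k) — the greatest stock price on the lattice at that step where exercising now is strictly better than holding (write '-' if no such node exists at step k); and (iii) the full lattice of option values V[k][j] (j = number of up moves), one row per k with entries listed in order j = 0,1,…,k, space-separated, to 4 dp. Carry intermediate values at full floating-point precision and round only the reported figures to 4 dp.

Δt=0.26400, u=1.13357, d=0.88217, q=0.47921, disc=e^(-rΔt)=0.99736
k=4 terminal: V=max(K-S,0) → 61.0624 35.5293 2.7200 0.0000 0.0000
k=3: j=0 S=101.5649 intr=49.0951 cont=48.6978 V=49.0951[EX]; j=1 S=130.5084 intr=20.1516 cont=19.7544 V=20.1516[EX]; j=2 S=167.6999 intr=0.0000 cont=1.4128 V=1.4128[hold]; j=3 S=215.4901 intr=0.0000 cont=0.0000 V=0.0000[hold]  S*(3)=130.5084
k=2: j=0 S=115.1307 intr=35.5293 cont=35.1321 V=35.5293[EX]; j=1 S=147.9400 intr=2.7200 cont=11.1423 V=11.1423[hold]; j=2 S=190.0991 intr=0.0000 cont=0.7338 V=0.7338[hold]  S*(2)=115.1307
k=1: j=0 S=130.5084 intr=20.1516 cont=23.7798 V=23.7798[hold]; j=1 S=167.6999 intr=0.0000 cont=6.1382 V=6.1382[hold]  S*(1)=-
k=0: j=0 S=147.9400 intr=2.7200 cont=15.2853 V=15.2853[hold]  S*(0)=-

price = 15.2853
boundary = - - 115.1307 130.5084
tree:
15.2853
23.7798 6.1382
35.5293 11.1423 0.7338
49.0951 20.1516 1.4128 0.0000
61.0624 35.5293 2.7200 0.0000 0.0000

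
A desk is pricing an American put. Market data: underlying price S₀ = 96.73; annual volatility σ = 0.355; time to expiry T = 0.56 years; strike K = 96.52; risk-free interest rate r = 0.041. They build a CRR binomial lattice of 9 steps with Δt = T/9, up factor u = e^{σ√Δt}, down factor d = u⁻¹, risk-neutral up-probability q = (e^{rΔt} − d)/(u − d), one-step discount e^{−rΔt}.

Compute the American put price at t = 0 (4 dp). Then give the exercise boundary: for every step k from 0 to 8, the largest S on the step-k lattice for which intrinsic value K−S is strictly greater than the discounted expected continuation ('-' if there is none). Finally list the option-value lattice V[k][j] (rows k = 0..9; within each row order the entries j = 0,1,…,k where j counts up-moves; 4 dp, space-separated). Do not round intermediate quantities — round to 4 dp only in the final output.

price = 9.4158
boundary = - - - - 67.8781 62.1258 67.8781 74.1630 81.0299
tree:
9.4158
13.0165 5.7510
17.4876 8.4728 2.9738
22.7642 12.1362 4.7384 1.1692
28.6419 16.8203 7.3682 2.0508 0.2661
34.3942 22.4347 11.1170 3.5401 0.5254 0.0000
39.6591 28.6419 16.1493 5.9844 1.0374 0.0000 0.0000
44.4778 34.3942 22.3570 9.8308 2.0485 0.0000 0.0000 0.0000
48.8881 39.6591 28.6419 15.4901 4.0450 0.0000 0.0000 0.0000 0.0000
52.9246 44.4778 34.3942 22.3570 7.9874 0.0000 0.0000 0.0000 0.0000 0.0000

Δt=0.06222, u=1.09259, d=0.91526, q=0.49228, disc=e^(-rΔt)=0.99745
k=9 terminal: V=max(K-S,0) → 52.9246 44.4778 34.3942 22.3570 7.9874 0.0000 0.0000 0.0000 0.0000 0.0000
k=8: j=0 S=47.6319 intr=48.8881 cont=48.6422 V=48.8881[EX]; j=1 S=56.8609 intr=39.6591 cont=39.4132 V=39.6591[EX]; j=2 S=67.8781 intr=28.6419 cont=28.3960 V=28.6419[EX]; j=3 S=81.0299 intr=15.4901 cont=15.2442 V=15.4901[EX]; j=4 S=96.7300 intr=0.0000 cont=4.0450 V=4.0450[hold]; j=5 S=115.4721 intr=0.0000 cont=0.0000 V=0.0000[hold]; j=6 S=137.8455 intr=0.0000 cont=0.0000 V=0.0000[hold]; j=7 S=164.5540 intr=0.0000 cont=0.0000 V=0.0000[hold]; j=8 S=196.4374 intr=0.0000 cont=0.0000 V=0.0000[hold]  S*(8)=81.0299
k=7: j=0 S=52.0422 intr=44.4778 cont=44.2318 V=44.4778[EX]; j=1 S=62.1258 intr=34.3942 cont=34.1483 V=34.3942[EX]; j=2 S=74.1630 intr=22.3570 cont=22.1110 V=22.3570[EX]; j=3 S=88.5326 intr=7.9874 cont=9.8308 V=9.8308[hold]; j=4 S=105.6864 intr=0.0000 cont=2.0485 V=2.0485[hold]; j=5 S=126.1638 intr=0.0000 cont=0.0000 V=0.0000[hold]; j=6 S=150.6089 intr=0.0000 cont=0.0000 V=0.0000[hold]; j=7 S=179.7904 intr=0.0000 cont=0.0000 V=0.0000[hold]  S*(7)=74.1630
k=6: j=0 S=56.8609 intr=39.6591 cont=39.4132 V=39.6591[EX]; j=1 S=67.8781 intr=28.6419 cont=28.3960 V=28.6419[EX]; j=2 S=81.0299 intr=15.4901 cont=16.1493 V=16.1493[hold]; j=3 S=96.7300 intr=0.0000 cont=5.9844 V=5.9844[hold]; j=4 S=115.4721 intr=0.0000 cont=1.0374 V=1.0374[hold]; j=5 S=137.8455 intr=0.0000 cont=0.0000 V=0.0000[hold]; j=6 S=164.5540 intr=0.0000 cont=0.0000 V=0.0000[hold]  S*(6)=67.8781
k=5: j=0 S=62.1258 intr=34.3942 cont=34.1483 V=34.3942[EX]; j=1 S=74.1630 intr=22.3570 cont=22.4347 V=22.4347[hold]; j=2 S=88.5326 intr=7.9874 cont=11.1170 V=11.1170[hold]; j=3 S=105.6864 intr=0.0000 cont=3.5401 V=3.5401[hold]; j=4 S=126.1638 intr=0.0000 cont=0.5254 V=0.5254[hold]; j=5 S=150.6089 intr=0.0000 cont=0.0000 V=0.0000[hold]  S*(5)=62.1258
k=4: j=0 S=67.8781 intr=28.6419 cont=28.4342 V=28.6419[EX]; j=1 S=81.0299 intr=15.4901 cont=16.8203 V=16.8203[hold]; j=2 S=96.7300 intr=0.0000 cont=7.3682 V=7.3682[hold]; j=3 S=115.4721 intr=0.0000 cont=2.0508 V=2.0508[hold]; j=4 S=137.8455 intr=0.0000 cont=0.2661 V=0.2661[hold]  S*(4)=67.8781
k=3: j=0 S=74.1630 intr=22.3570 cont=22.7642 V=22.7642[hold]; j=1 S=88.5326 intr=7.9874 cont=12.1362 V=12.1362[hold]; j=2 S=105.6864 intr=0.0000 cont=4.7384 V=4.7384[hold]; j=3 S=126.1638 intr=0.0000 cont=1.1692 V=1.1692[hold]  S*(3)=-
k=2: j=0 S=81.0299 intr=15.4901 cont=17.4876 V=17.4876[hold]; j=1 S=96.7300 intr=0.0000 cont=8.4728 V=8.4728[hold]; j=2 S=115.4721 intr=0.0000 cont=2.9738 V=2.9738[hold]  S*(2)=-
k=1: j=0 S=88.5326 intr=7.9874 cont=13.0165 V=13.0165[hold]; j=1 S=105.6864 intr=0.0000 cont=5.7510 V=5.7510[hold]  S*(1)=-
k=0: j=0 S=96.7300 intr=0.0000 cont=9.4158 V=9.4158[hold]  S*(0)=-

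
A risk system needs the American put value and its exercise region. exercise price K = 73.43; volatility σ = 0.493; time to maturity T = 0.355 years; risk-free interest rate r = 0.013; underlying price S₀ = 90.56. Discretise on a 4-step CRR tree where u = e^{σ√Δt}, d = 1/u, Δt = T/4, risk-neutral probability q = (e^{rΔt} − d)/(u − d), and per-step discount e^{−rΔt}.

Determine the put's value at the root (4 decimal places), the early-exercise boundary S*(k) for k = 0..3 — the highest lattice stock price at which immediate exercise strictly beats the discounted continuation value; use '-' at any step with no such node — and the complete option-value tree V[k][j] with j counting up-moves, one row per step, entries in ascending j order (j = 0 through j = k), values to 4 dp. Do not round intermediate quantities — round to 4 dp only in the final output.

price = 3.5303
boundary = - - - 58.2885
tree:
3.5303
5.8521 0.8920
9.5274 1.6763 0.0000
15.1415 3.1502 0.0000 0.0000
23.1033 5.9201 0.0000 0.0000 0.0000

Δt=0.08875  u=1.15820  d=0.86341  q=0.46726  discount=0.99885
step 4 (expiry): payoffs max(K−S,0) = 23.1033 5.9201 0.0000 0.0000 0.0000
step 3: (k=3,j=0): S=58.2885, (K−S)⁺=15.1415, hold=15.0568 ⇒ V=15.1415 exercise | (k=3,j=1): S=78.1901, (K−S)⁺=0.0000, hold=3.1502 ⇒ V=3.1502 continue | (k=3,j=2): S=104.8868, (K−S)⁺=0.0000, hold=0.0000 ⇒ V=0.0000 continue | (k=3,j=3): S=140.6987, (K−S)⁺=0.0000, hold=0.0000 ⇒ V=0.0000 continue  boundary S*=58.2885
step 2: (k=2,j=0): S=67.5099, (K−S)⁺=5.9201, hold=9.5274 ⇒ V=9.5274 continue | (k=2,j=1): S=90.5600, (K−S)⁺=0.0000, hold=1.6763 ⇒ V=1.6763 continue | (k=2,j=2): S=121.4802, (K−S)⁺=0.0000, hold=0.0000 ⇒ V=0.0000 continue  boundary S*=-
step 1: (k=1,j=0): S=78.1901, (K−S)⁺=0.0000, hold=5.8521 ⇒ V=5.8521 continue | (k=1,j=1): S=104.8868, (K−S)⁺=0.0000, hold=0.8920 ⇒ V=0.8920 continue  boundary S*=-
step 0: (k=0,j=0): S=90.5600, (K−S)⁺=0.0000, hold=3.5303 ⇒ V=3.5303 continue  boundary S*=-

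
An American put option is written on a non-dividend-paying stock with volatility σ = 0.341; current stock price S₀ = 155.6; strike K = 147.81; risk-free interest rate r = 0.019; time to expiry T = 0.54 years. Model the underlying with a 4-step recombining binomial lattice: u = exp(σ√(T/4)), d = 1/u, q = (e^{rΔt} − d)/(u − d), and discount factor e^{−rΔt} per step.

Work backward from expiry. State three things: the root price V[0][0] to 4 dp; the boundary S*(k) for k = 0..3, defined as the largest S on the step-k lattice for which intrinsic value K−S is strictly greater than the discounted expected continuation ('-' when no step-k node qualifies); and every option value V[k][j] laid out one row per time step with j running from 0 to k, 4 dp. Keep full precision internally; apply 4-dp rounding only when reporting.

price = 11.1220
boundary = - - - 106.8488
tree:
11.1220
17.9546 3.7482
27.9174 7.2118 0.0000
40.9612 13.8762 0.0000 0.0000
53.5438 26.6992 0.0000 0.0000 0.0000

Δt=0.13500, u=1.13348, d=0.88224, q=0.47894, disc=e^(-rΔt)=0.99744
k=4 terminal: V=max(K-S,0) → 53.5438 26.6992 0.0000 0.0000 0.0000
k=3: j=0 S=106.8488 intr=40.9612 cont=40.5826 V=40.9612[EX]; j=1 S=137.2765 intr=10.5335 cont=13.8762 V=13.8762[hold]; j=2 S=176.3693 intr=0.0000 cont=0.0000 V=0.0000[hold]; j=3 S=226.5947 intr=0.0000 cont=0.0000 V=0.0000[hold]  S*(3)=106.8488
k=2: j=0 S=121.1108 intr=26.6992 cont=27.9174 V=27.9174[hold]; j=1 S=155.6000 intr=0.0000 cont=7.2118 V=7.2118[hold]; j=2 S=199.9108 intr=0.0000 cont=0.0000 V=0.0000[hold]  S*(2)=-
k=1: j=0 S=137.2765 intr=10.5335 cont=17.9546 V=17.9546[hold]; j=1 S=176.3693 intr=0.0000 cont=3.7482 V=3.7482[hold]  S*(1)=-
k=0: j=0 S=155.6000 intr=0.0000 cont=11.1220 V=11.1220[hold]  S*(0)=-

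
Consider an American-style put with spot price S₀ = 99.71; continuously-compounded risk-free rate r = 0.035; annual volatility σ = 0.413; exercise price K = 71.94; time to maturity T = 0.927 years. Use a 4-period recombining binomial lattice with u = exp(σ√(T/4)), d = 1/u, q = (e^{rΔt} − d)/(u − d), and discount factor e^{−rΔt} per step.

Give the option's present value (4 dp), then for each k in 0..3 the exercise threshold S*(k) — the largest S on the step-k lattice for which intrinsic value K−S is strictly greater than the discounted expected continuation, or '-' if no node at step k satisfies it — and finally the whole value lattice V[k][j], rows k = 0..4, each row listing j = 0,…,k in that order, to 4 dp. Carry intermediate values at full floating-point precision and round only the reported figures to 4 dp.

params: Δt=0.23175 u=1.21996 d=0.81970 q=0.47081 e^(-rΔt)=0.99192
t_4 payoffs: 26.9254 4.9445 0.0000 0.0000 0.0000
t_3: node(3,0) S=54.9161 payoff=17.0239 vs cont=16.4428 → 17.0239 [stop]  node(3,1) S=81.7320 payoff=0.0000 vs cont=2.5954 → 2.5954 [wait]  node(3,2) S=121.6424 payoff=0.0000 vs cont=0.0000 → 0.0000 [wait]  node(3,3) S=181.0414 payoff=0.0000 vs cont=0.0000 → 0.0000 [wait]  ⇒ S*(3)=54.9161
t_2: node(2,0) S=66.9955 payoff=4.9445 vs cont=10.1483 → 10.1483 [wait]  node(2,1) S=99.7100 payoff=0.0000 vs cont=1.3624 → 1.3624 [wait]  node(2,2) S=148.3992 payoff=0.0000 vs cont=0.0000 → 0.0000 [wait]  ⇒ S*(2)=-
t_1: node(1,0) S=81.7320 payoff=0.0000 vs cont=5.9633 → 5.9633 [wait]  node(1,1) S=121.6424 payoff=0.0000 vs cont=0.7152 → 0.7152 [wait]  ⇒ S*(1)=-
t_0: node(0,0) S=99.7100 payoff=0.0000 vs cont=3.4642 → 3.4642 [wait]  ⇒ S*(0)=-

price = 3.4642
boundary = - - - 54.9161
tree:
3.4642
5.9633 0.7152
10.1483 1.3624 0.0000
17.0239 2.5954 0.0000 0.0000
26.9254 4.9445 0.0000 0.0000 0.0000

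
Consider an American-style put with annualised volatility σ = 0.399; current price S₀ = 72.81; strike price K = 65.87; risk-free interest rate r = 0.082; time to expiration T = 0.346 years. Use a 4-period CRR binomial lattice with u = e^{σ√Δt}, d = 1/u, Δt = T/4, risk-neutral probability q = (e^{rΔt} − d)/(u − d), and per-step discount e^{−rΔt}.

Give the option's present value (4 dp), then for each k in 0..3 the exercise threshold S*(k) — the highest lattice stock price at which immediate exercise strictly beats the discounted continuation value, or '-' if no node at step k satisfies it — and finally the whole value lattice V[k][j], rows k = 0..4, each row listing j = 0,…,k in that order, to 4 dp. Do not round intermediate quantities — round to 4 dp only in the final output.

price = 3.2898
boundary = - - - 51.2034
tree:
3.2898
5.6265 1.0088
9.3112 2.0358 0.0000
14.6666 4.1084 0.0000 0.0000
20.3362 8.2912 0.0000 0.0000 0.0000

params: Δt=0.08650 u=1.12451 d=0.88927 q=0.50096 e^(-rΔt)=0.99293
t_4 payoffs: 20.3362 8.2912 0.0000 0.0000 0.0000
t_3: node(3,0) S=51.2034 payoff=14.6666 vs cont=14.2011 → 14.6666 [stop]  node(3,1) S=64.7481 payoff=1.1219 vs cont=4.1084 → 4.1084 [wait]  node(3,2) S=81.8757 payoff=0.0000 vs cont=0.0000 → 0.0000 [wait]  node(3,3) S=103.5342 payoff=0.0000 vs cont=0.0000 → 0.0000 [wait]  ⇒ S*(3)=51.2034
t_2: node(2,0) S=57.5788 payoff=8.2912 vs cont=9.3112 → 9.3112 [wait]  node(2,1) S=72.8100 payoff=0.0000 vs cont=2.0358 → 2.0358 [wait]  node(2,2) S=92.0703 payoff=0.0000 vs cont=0.0000 → 0.0000 [wait]  ⇒ S*(2)=-
t_1: node(1,0) S=64.7481 payoff=1.1219 vs cont=5.6265 → 5.6265 [wait]  node(1,1) S=81.8757 payoff=0.0000 vs cont=1.0088 → 1.0088 [wait]  ⇒ S*(1)=-
t_0: node(0,0) S=72.8100 payoff=0.0000 vs cont=3.2898 → 3.2898 [wait]  ⇒ S*(0)=-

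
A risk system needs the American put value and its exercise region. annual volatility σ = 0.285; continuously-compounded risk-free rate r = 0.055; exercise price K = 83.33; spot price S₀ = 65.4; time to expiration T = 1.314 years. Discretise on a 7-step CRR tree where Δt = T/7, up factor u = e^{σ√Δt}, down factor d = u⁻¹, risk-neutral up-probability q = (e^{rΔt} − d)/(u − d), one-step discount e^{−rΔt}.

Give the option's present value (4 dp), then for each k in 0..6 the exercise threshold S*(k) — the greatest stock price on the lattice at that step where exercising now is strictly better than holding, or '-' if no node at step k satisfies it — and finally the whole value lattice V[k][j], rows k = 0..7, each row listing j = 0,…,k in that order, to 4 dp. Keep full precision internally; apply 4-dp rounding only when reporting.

price = 18.7977
boundary = - 57.8031 51.0887 57.8031 65.4000 57.8031 65.4000
tree:
18.7977
25.5269 12.7422
32.2413 18.3810 7.6067
38.1757 25.5269 11.9184 3.6366
43.4208 32.2413 17.9300 6.4096 1.0577
48.0567 38.1757 25.5269 10.9611 2.1857 0.0000
52.1540 43.4208 32.2413 17.9300 4.5170 0.0000 0.0000
55.7754 48.0567 38.1757 25.5269 9.3347 0.0000 0.0000 0.0000

Δt=0.18771, u=1.13143, d=0.88384, q=0.51109, disc=e^(-rΔt)=0.98973
k=7 terminal: V=max(K-S,0) → 55.7754 48.0567 38.1757 25.5269 9.3347 0.0000 0.0000 0.0000
k=6: j=0 S=31.1760 intr=52.1540 cont=51.2981 V=52.1540[EX]; j=1 S=39.9092 intr=43.4208 cont=42.5649 V=43.4208[EX]; j=2 S=51.0887 intr=32.2413 cont=31.3854 V=32.2413[EX]; j=3 S=65.4000 intr=17.9300 cont=17.0741 V=17.9300[EX]; j=4 S=83.7202 intr=0.0000 cont=4.5170 V=4.5170[hold]; j=5 S=107.1724 intr=0.0000 cont=0.0000 V=0.0000[hold]; j=6 S=137.1941 intr=0.0000 cont=0.0000 V=0.0000[hold]  S*(6)=65.4000
k=5: j=0 S=35.2733 intr=48.0567 cont=47.2008 V=48.0567[EX]; j=1 S=45.1543 intr=38.1757 cont=37.3198 V=38.1757[EX]; j=2 S=57.8031 intr=25.5269 cont=24.6710 V=25.5269[EX]; j=3 S=73.9953 intr=9.3347 cont=10.9611 V=10.9611[hold]; j=4 S=94.7233 intr=0.0000 cont=2.1857 V=2.1857[hold]; j=5 S=121.2577 intr=0.0000 cont=0.0000 V=0.0000[hold]  S*(5)=57.8031
k=4: j=0 S=39.9092 intr=43.4208 cont=42.5649 V=43.4208[EX]; j=1 S=51.0887 intr=32.2413 cont=31.3854 V=32.2413[EX]; j=2 S=65.4000 intr=17.9300 cont=17.8968 V=17.9300[EX]; j=3 S=83.7202 intr=0.0000 cont=6.4096 V=6.4096[hold]; j=4 S=107.1724 intr=0.0000 cont=1.0577 V=1.0577[hold]  S*(4)=65.4000
k=3: j=0 S=45.1543 intr=38.1757 cont=37.3198 V=38.1757[EX]; j=1 S=57.8031 intr=25.5269 cont=24.6710 V=25.5269[EX]; j=2 S=73.9953 intr=9.3347 cont=11.9184 V=11.9184[hold]; j=3 S=94.7233 intr=0.0000 cont=3.6366 V=3.6366[hold]  S*(3)=57.8031
k=2: j=0 S=51.0887 intr=32.2413 cont=31.3854 V=32.2413[EX]; j=1 S=65.4000 intr=17.9300 cont=18.3810 V=18.3810[hold]; j=2 S=83.7202 intr=0.0000 cont=7.6067 V=7.6067[hold]  S*(2)=51.0887
k=1: j=0 S=57.8031 intr=25.5269 cont=24.8991 V=25.5269[EX]; j=1 S=73.9953 intr=9.3347 cont=12.7422 V=12.7422[hold]  S*(1)=57.8031
k=0: j=0 S=65.4000 intr=17.9300 cont=18.7977 V=18.7977[hold]  S*(0)=-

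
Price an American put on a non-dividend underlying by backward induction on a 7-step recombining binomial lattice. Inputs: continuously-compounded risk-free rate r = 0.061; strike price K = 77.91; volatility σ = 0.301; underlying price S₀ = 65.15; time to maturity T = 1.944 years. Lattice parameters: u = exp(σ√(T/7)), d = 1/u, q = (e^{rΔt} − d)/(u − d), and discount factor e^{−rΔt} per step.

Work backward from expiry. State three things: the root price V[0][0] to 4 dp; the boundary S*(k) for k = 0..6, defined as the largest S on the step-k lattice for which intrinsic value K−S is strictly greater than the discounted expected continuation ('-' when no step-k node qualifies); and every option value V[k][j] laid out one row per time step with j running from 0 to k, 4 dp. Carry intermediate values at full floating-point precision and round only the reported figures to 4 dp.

params: Δt=0.27771 u=1.17190 d=0.85332 q=0.51406 e^(-rΔt)=0.98320
t_7 payoffs: 56.4470 48.4339 37.4294 22.3163 1.5610 0.0000 0.0000 0.0000
t_6: node(6,0) S=25.1525 payoff=52.7575 vs cont=51.4488 → 52.7575 [stop]  node(6,1) S=34.5429 payoff=43.3671 vs cont=42.0584 → 43.3671 [stop]  node(6,2) S=47.4391 payoff=30.4709 vs cont=29.1622 → 30.4709 [stop]  node(6,3) S=65.1500 payoff=12.7600 vs cont=11.4513 → 12.7600 [stop]  node(6,4) S=89.4731 payoff=0.0000 vs cont=0.7458 → 0.7458 [wait]  node(6,5) S=122.8770 payoff=0.0000 vs cont=0.0000 → 0.0000 [wait]  node(6,6) S=168.7518 payoff=0.0000 vs cont=0.0000 → 0.0000 [wait]  ⇒ S*(6)=65.1500
t_5: node(5,0) S=29.4761 payoff=48.4339 vs cont=47.1252 → 48.4339 [stop]  node(5,1) S=40.4806 payoff=37.4294 vs cont=36.1206 → 37.4294 [stop]  node(5,2) S=55.5937 payoff=22.3163 vs cont=21.0076 → 22.3163 [stop]  node(5,3) S=76.3490 payoff=1.5610 vs cont=6.4734 → 6.4734 [wait]  node(5,4) S=104.8531 payoff=0.0000 vs cont=0.3563 → 0.3563 [wait]  node(5,5) S=143.9990 payoff=0.0000 vs cont=0.0000 → 0.0000 [wait]  ⇒ S*(5)=55.5937
t_4: node(4,0) S=34.5429 payoff=43.3671 vs cont=42.0584 → 43.3671 [stop]  node(4,1) S=47.4391 payoff=30.4709 vs cont=29.1622 → 30.4709 [stop]  node(4,2) S=65.1500 payoff=12.7600 vs cont=13.9341 → 13.9341 [wait]  node(4,3) S=89.4731 payoff=0.0000 vs cont=3.2730 → 3.2730 [wait]  node(4,4) S=122.8770 payoff=0.0000 vs cont=0.1702 → 0.1702 [wait]  ⇒ S*(4)=47.4391
t_3: node(3,0) S=40.4806 payoff=37.4294 vs cont=36.1206 → 37.4294 [stop]  node(3,1) S=55.5937 payoff=22.3163 vs cont=21.6010 → 22.3163 [stop]  node(3,2) S=76.3490 payoff=1.5610 vs cont=8.3117 → 8.3117 [wait]  node(3,3) S=104.8531 payoff=0.0000 vs cont=1.6498 → 1.6498 [wait]  ⇒ S*(3)=55.5937
t_2: node(2,0) S=47.4391 payoff=30.4709 vs cont=29.1622 → 30.4709 [stop]  node(2,1) S=65.1500 payoff=12.7600 vs cont=14.8632 → 14.8632 [wait]  node(2,2) S=89.4731 payoff=0.0000 vs cont=4.8050 → 4.8050 [wait]  ⇒ S*(2)=47.4391
t_1: node(1,0) S=55.5937 payoff=22.3163 vs cont=22.0706 → 22.3163 [stop]  node(1,1) S=76.3490 payoff=1.5610 vs cont=9.5299 → 9.5299 [wait]  ⇒ S*(1)=55.5937
t_0: node(0,0) S=65.1500 payoff=12.7600 vs cont=15.4789 → 15.4789 [wait]  ⇒ S*(0)=-

price = 15.4789
boundary = - 55.5937 47.4391 55.5937 47.4391 55.5937 65.1500
tree:
15.4789
22.3163 9.5299
30.4709 14.8632 4.8050
37.4294 22.3163 8.3117 1.6498
43.3671 30.4709 13.9341 3.2730 0.1702
48.4339 37.4294 22.3163 6.4734 0.3563 0.0000
52.7575 43.3671 30.4709 12.7600 0.7458 0.0000 0.0000
56.4470 48.4339 37.4294 22.3163 1.5610 0.0000 0.0000 0.0000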